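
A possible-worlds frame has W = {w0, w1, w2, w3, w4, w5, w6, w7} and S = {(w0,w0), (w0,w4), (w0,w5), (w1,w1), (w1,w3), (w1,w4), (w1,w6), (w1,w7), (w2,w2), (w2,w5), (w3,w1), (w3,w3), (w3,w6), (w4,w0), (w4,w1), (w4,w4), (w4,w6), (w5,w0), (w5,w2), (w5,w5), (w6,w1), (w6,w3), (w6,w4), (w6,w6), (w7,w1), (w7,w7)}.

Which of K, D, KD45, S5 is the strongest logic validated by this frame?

Serial (axiom D): yes — every world has a successor (e.g. w0 S w0).
Euclidean (axiom 5): no — w0 S w4 and w0 S w5, but not w4 S w5.
Transitive (axiom 4): no — w0 S w4 and w4 S w1, but not w0 S w1.
Reflexive (axiom T): yes — every world is S-related to itself.
So F validates K, D; KD45 would additionally require S to be Euclidean and transitive. The strongest is D.

D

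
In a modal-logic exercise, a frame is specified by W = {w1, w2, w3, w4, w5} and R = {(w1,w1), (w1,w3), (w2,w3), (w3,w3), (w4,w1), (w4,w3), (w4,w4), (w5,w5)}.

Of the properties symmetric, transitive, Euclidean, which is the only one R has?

transitive

Symmetric: no — w1 R w3 but not w3 R w1.
Transitive: yes — every two-step R-path is closed by a direct edge.
Euclidean: no — w4 R w3 and w4 R w1, but not w3 R w1.
Only transitive holds.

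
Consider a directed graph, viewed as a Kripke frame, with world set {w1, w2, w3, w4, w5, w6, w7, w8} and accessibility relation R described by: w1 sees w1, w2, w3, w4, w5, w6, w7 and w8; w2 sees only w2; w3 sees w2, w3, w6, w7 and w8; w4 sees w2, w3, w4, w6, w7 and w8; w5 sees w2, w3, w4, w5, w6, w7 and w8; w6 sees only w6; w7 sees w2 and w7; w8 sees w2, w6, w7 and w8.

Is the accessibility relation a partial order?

Reflexive: yes — every world is R-related to itself.
Transitive: yes — every two-step R-path is closed by a direct edge.
Antisymmetric: yes — no distinct pair is related both ways.
So R is a partial order.

Yes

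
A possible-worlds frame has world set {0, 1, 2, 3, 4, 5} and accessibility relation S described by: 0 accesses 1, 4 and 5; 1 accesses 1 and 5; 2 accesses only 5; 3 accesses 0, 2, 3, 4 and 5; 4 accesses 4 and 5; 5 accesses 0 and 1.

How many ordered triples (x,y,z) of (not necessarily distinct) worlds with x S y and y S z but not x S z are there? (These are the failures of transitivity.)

Enumerating: (0,5,0), (1,5,0), (2,5,0), (2,5,1), (3,0,1), (3,5,1), (4,5,0), (4,5,1), (5,0,4), (5,0,5), (5,1,5).

11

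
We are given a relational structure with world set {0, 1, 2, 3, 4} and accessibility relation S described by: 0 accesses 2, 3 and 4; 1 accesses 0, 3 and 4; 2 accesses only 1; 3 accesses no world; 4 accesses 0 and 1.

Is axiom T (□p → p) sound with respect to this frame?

The schema T characterises exactly the reflexive frames.
Reflexive: no — 0 is not related to itself.

No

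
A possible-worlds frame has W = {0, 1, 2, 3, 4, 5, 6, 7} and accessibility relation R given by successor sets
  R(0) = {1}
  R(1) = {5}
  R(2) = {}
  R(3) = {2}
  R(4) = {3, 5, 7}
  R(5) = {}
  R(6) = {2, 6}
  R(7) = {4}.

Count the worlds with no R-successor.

Enumerating: 2, 5.

2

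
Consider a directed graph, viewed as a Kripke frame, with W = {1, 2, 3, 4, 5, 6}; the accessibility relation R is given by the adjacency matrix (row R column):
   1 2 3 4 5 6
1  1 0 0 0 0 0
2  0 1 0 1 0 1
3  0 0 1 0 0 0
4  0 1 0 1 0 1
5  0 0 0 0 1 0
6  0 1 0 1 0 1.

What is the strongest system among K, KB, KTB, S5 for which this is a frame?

Symmetric (axiom B): yes — every pair in R has its reverse in R.
Reflexive (axiom T): yes — every world is R-related to itself.
Euclidean (axiom 5): yes — any two successors of a common world are R-related.
So F validates K, KB, KTB, S5. The strongest is S5.

S5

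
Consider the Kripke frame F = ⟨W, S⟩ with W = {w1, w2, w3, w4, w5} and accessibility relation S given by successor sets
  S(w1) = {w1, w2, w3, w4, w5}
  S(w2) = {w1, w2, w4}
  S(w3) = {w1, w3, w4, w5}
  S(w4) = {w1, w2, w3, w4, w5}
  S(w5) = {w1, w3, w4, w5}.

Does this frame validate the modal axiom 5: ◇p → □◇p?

By correspondence theory, 5 is valid on a frame iff S is Euclidean.
Euclidean: no — w1 S w2 and w1 S w3, but not w2 S w3.

No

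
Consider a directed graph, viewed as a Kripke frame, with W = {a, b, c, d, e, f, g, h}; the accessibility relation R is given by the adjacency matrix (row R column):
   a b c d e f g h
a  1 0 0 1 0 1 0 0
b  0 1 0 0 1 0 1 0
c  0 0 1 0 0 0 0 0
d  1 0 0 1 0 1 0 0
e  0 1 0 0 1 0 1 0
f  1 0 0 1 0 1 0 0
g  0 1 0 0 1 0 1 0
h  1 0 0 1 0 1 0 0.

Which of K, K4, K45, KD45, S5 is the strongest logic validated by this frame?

KD45

Transitive (axiom 4): yes — every two-step R-path is closed by a direct edge.
Euclidean (axiom 5): yes — any two successors of a common world are R-related.
Serial (axiom D): yes — every world has a successor (e.g. a R a).
Reflexive (axiom T): no — h is not related to itself.
So F validates K, K4, K45, KD45; S5 would additionally require R to be reflexive. The strongest is KD45.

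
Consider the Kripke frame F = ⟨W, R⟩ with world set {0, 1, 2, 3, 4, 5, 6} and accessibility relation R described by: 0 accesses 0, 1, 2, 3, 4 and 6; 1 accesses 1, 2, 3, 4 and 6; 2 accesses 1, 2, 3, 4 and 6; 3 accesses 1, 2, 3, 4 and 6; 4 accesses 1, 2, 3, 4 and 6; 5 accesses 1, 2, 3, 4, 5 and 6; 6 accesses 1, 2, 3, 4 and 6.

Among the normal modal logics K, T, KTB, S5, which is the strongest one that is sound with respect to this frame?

T

Reflexive (axiom T): yes — every world is R-related to itself.
Symmetric (axiom B): no — 0 R 1 but not 1 R 0.
Euclidean (axiom 5): no — 0 R 1 and 0 R 0, but not 1 R 0.
So F validates K, T; KTB would additionally require R to be symmetric. The strongest is T.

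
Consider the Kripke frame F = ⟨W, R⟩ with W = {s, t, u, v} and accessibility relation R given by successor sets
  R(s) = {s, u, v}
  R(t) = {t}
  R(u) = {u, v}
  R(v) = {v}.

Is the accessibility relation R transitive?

Transitive: yes — every two-step R-path is closed by a direct edge.

Yes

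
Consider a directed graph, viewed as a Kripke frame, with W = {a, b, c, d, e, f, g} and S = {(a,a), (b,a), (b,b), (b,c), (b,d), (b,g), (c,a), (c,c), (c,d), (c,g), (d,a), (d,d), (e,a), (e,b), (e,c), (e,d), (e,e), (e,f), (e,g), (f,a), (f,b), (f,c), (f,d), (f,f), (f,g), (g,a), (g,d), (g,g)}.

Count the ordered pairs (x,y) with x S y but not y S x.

21

Enumerating: (b,a), (b,c), (b,d), (b,g), (c,a), (c,d), (c,g), (d,a), (e,a), (e,b), (e,c), (e,d), … and 9 more.
Total: 21.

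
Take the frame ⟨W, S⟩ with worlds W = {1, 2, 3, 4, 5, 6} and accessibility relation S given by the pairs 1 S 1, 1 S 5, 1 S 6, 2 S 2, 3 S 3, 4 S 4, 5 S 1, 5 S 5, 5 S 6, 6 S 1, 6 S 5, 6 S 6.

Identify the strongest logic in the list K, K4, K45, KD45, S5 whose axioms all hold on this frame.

S5

Transitive (axiom 4): yes — every two-step S-path is closed by a direct edge.
Euclidean (axiom 5): yes — any two successors of a common world are S-related.
Serial (axiom D): yes — every world has a successor (e.g. 1 S 1).
Reflexive (axiom T): yes — every world is S-related to itself.
So F validates K, K4, K45, KD45, S5. The strongest is S5.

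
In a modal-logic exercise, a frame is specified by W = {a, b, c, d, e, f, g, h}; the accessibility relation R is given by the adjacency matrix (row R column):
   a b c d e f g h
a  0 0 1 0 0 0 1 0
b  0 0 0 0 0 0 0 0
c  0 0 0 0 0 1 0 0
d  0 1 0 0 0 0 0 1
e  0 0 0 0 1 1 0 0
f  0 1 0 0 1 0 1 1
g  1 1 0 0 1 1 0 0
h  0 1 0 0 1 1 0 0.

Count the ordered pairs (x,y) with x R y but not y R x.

Enumerating: (a,c), (c,f), (d,b), (d,h), (f,b), (g,b), (g,e), (h,b), (h,e).

9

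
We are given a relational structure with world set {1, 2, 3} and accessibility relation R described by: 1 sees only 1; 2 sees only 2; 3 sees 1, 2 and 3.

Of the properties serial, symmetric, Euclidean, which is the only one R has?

serial

Serial: yes — every world has a successor (e.g. 1 R 1).
Symmetric: no — 3 R 1 but not 1 R 3.
Euclidean: no — 3 R 1 and 3 R 2, but not 1 R 2.
Only serial holds.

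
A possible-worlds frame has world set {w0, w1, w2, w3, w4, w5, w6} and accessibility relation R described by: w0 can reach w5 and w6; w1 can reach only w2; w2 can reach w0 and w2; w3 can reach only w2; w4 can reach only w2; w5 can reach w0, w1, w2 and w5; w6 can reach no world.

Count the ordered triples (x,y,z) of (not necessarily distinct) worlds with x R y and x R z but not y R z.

13

Enumerating: (w0,w5,w6), (w0,w6,w5), (w0,w6,w6), (w2,w0,w0), (w2,w0,w2), (w5,w0,w0), (w5,w0,w1), (w5,w0,w2), (w5,w1,w0), (w5,w1,w1), (w5,w1,w5), (w5,w2,w1), (w5,w2,w5).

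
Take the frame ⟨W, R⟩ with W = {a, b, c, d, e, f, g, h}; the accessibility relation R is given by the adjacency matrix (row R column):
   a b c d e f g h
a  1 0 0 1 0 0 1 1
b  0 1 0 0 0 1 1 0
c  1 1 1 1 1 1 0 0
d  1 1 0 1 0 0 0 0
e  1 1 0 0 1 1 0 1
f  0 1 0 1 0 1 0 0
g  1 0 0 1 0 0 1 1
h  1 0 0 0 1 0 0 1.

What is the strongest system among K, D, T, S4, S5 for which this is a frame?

Serial (axiom D): yes — every world has a successor (e.g. a R a).
Reflexive (axiom T): yes — every world is R-related to itself.
Transitive (axiom 4): no — a R d and d R b, but not a R b.
Euclidean (axiom 5): no — a R d and a R g, but not d R g.
So F validates K, D, T; S4 would additionally require R to be transitive. The strongest is T.

T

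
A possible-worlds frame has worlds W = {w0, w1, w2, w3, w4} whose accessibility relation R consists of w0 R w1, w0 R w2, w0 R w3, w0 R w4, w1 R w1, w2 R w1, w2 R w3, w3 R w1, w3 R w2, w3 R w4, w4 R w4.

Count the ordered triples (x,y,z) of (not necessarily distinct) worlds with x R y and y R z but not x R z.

3

Enumerating: (w2,w3,w2), (w2,w3,w4), (w3,w2,w3).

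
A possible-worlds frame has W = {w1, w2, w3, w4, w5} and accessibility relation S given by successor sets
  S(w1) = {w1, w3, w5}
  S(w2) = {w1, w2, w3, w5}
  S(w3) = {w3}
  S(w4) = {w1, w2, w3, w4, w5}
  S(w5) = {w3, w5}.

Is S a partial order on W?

Yes

Reflexive: yes — every world is S-related to itself.
Transitive: yes — every two-step S-path is closed by a direct edge.
Antisymmetric: yes — no distinct pair is related both ways.
So S is a partial order.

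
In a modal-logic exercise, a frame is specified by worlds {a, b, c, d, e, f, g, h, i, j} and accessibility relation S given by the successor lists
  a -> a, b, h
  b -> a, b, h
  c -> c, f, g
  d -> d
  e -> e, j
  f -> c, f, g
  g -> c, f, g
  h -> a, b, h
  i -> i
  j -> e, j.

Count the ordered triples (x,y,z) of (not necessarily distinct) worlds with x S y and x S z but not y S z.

S is Euclidean; there are no such tuples.

0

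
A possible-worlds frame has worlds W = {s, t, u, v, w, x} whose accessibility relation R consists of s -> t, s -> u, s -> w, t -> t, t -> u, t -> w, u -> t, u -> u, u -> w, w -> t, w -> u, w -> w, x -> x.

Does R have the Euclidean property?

Yes

Euclidean: yes — any two successors of a common world are R-related.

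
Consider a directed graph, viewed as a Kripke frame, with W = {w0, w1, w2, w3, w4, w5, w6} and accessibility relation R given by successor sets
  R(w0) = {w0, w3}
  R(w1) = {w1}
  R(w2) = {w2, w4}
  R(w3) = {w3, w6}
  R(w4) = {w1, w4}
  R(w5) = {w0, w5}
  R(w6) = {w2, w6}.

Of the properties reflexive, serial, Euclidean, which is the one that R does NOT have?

Euclidean

Reflexive: yes — every world is R-related to itself.
Serial: yes — every world has a successor (e.g. w0 R w0).
Euclidean: no — w0 R w3 and w0 R w0, but not w3 R w0.
Only Euclidean fails.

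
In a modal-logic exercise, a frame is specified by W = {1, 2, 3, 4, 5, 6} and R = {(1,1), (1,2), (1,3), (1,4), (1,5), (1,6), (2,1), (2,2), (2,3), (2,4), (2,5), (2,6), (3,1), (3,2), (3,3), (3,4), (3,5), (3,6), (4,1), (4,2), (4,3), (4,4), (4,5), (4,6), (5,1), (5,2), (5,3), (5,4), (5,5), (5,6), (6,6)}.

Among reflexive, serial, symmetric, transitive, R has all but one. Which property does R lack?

symmetric

Reflexive: yes — every world is R-related to itself.
Serial: yes — every world has a successor (e.g. 1 R 1).
Symmetric: no — 1 R 6 but not 6 R 1.
Transitive: yes — every two-step R-path is closed by a direct edge.
Only symmetric fails.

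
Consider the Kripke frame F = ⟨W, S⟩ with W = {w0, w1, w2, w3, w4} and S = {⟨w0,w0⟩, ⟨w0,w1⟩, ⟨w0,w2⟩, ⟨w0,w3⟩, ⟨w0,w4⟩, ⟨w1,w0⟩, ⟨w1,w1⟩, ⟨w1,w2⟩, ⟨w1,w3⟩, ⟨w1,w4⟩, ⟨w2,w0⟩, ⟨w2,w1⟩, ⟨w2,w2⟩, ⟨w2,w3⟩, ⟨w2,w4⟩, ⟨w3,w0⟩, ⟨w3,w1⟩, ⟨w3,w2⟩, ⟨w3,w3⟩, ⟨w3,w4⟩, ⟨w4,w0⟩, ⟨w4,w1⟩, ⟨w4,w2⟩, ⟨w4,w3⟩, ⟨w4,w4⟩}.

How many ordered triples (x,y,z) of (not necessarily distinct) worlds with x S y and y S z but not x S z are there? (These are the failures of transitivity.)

S is transitive; there are no such tuples.

0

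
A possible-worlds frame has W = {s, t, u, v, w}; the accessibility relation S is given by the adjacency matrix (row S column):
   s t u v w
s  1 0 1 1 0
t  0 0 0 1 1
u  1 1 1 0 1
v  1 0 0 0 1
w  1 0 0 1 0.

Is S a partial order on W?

No

Reflexive: no — t is not related to itself.
Transitive: no — s S u and u S t, but not s S t.
Antisymmetric: no — s S u and u S s with s ≠ u.
So S is not a partial order.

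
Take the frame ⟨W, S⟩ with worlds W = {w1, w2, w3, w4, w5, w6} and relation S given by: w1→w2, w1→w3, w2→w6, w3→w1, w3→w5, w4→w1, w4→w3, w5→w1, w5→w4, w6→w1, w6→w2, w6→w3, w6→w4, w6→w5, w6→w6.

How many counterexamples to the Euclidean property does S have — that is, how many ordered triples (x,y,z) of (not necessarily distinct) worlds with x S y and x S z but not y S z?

33

Enumerating: (w1,w2,w2), (w1,w2,w3), (w1,w3,w2), (w1,w3,w3), (w3,w1,w1), (w3,w1,w5), (w3,w5,w5), (w4,w1,w1), (w4,w3,w3), (w5,w1,w1), (w5,w1,w4), (w5,w4,w4), … and 21 more.
Total: 33.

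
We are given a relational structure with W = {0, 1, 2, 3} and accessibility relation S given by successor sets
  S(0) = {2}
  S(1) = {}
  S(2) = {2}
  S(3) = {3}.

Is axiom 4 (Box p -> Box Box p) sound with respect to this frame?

The schema 4 characterises exactly the transitive frames.
Transitive: yes — every two-step S-path is closed by a direct edge.

Yes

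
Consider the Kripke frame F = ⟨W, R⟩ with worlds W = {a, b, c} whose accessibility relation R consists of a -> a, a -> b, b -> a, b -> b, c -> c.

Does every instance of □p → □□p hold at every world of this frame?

Yes

Axiom 4 corresponds to the accessibility relation being transitive.
Transitive: yes — every two-step R-path is closed by a direct edge.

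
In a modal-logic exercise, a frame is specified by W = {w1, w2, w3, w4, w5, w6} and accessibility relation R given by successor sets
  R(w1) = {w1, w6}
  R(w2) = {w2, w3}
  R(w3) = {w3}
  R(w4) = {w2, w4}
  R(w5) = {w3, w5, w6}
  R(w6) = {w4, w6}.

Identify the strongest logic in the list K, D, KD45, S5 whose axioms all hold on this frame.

Serial (axiom D): yes — every world has a successor (e.g. w1 R w1).
Euclidean (axiom 5): no — w5 R w3 and w5 R w6, but not w3 R w6.
Transitive (axiom 4): no — w1 R w6 and w6 R w4, but not w1 R w4.
Reflexive (axiom T): yes — every world is R-related to itself.
So F validates K, D; KD45 would additionally require R to be Euclidean and transitive. The strongest is D.

D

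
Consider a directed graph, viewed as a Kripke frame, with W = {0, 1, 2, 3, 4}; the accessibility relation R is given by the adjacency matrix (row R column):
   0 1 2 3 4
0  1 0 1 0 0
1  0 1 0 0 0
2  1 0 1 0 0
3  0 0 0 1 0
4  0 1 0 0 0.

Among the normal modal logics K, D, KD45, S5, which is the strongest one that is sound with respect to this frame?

KD45

Serial (axiom D): yes — every world has a successor (e.g. 0 R 0).
Euclidean (axiom 5): yes — any two successors of a common world are R-related.
Transitive (axiom 4): yes — every two-step R-path is closed by a direct edge.
Reflexive (axiom T): no — 4 is not related to itself.
So F validates K, D, KD45; S5 would additionally require R to be reflexive. The strongest is KD45.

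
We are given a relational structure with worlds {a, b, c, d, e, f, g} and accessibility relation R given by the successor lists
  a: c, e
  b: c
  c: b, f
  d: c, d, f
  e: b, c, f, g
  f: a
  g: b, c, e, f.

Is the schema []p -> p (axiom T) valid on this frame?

No

By correspondence theory, T is valid on a frame iff R is reflexive.
Reflexive: no — a is not related to itself.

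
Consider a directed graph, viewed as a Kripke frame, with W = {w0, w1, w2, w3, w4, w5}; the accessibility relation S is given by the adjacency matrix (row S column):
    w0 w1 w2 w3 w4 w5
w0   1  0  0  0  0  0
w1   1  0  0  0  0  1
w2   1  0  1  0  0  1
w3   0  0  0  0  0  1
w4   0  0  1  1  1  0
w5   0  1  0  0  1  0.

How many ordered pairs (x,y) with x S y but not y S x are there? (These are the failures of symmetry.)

7

Enumerating: (w1,w0), (w2,w0), (w2,w5), (w3,w5), (w4,w2), (w4,w3), (w5,w4).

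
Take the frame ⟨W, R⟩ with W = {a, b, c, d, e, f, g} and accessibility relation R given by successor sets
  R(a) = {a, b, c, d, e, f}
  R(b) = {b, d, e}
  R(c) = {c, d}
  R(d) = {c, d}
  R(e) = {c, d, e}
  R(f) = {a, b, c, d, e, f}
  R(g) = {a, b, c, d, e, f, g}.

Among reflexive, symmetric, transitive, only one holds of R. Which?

Reflexive: yes — every world is R-related to itself.
Symmetric: no — a R b but not b R a.
Transitive: no — b R d and d R c, but not b R c.
Only reflexive holds.

reflexive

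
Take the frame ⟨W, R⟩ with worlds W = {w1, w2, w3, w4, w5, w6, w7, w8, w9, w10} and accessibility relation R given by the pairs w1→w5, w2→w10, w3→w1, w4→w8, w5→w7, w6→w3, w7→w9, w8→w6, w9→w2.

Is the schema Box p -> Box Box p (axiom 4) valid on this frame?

Axiom 4 corresponds to the accessibility relation being transitive.
Transitive: no — w1 R w5 and w5 R w7, but not w1 R w7.

No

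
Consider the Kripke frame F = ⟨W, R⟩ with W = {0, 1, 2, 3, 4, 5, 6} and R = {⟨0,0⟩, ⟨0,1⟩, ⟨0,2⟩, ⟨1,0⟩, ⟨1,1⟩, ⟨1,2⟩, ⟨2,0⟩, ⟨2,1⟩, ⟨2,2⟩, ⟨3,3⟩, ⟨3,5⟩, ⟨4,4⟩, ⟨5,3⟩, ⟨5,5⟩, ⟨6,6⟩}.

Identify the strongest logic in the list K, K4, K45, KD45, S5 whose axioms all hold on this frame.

Transitive (axiom 4): yes — every two-step R-path is closed by a direct edge.
Euclidean (axiom 5): yes — any two successors of a common world are R-related.
Serial (axiom D): yes — every world has a successor (e.g. 0 R 0).
Reflexive (axiom T): yes — every world is R-related to itself.
So F validates K, K4, K45, KD45, S5. The strongest is S5.

S5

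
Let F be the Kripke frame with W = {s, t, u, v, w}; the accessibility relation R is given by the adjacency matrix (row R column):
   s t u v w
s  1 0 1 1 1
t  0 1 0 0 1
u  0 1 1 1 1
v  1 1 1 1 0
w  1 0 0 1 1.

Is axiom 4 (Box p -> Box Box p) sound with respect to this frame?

No

By correspondence theory, 4 is valid on a frame iff R is transitive.
Transitive: no — s R u and u R t, but not s R t.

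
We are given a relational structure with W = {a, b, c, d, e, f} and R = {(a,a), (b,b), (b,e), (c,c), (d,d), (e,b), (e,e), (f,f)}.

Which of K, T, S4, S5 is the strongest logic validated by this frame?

Reflexive (axiom T): yes — every world is R-related to itself.
Transitive (axiom 4): yes — every two-step R-path is closed by a direct edge.
Euclidean (axiom 5): yes — any two successors of a common world are R-related.
So F validates K, T, S4, S5. The strongest is S5.

S5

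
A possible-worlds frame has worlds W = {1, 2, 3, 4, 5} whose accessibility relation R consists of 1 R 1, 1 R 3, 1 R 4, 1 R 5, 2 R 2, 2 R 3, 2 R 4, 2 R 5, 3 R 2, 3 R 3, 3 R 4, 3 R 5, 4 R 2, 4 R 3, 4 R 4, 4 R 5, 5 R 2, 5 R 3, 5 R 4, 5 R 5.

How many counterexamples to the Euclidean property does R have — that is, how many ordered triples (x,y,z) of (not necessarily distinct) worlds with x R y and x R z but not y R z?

Enumerating: (1,3,1), (1,4,1), (1,5,1).

3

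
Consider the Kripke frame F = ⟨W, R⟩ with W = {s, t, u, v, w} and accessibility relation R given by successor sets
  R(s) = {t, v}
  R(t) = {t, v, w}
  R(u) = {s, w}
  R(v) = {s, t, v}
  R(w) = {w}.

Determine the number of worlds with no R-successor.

0

R is serial; there are no such worlds.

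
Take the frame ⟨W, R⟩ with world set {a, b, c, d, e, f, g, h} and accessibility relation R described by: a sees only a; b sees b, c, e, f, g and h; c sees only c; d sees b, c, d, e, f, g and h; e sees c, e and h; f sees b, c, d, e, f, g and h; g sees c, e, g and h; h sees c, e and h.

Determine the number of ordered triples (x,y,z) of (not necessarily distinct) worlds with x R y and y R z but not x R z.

1

Enumerating: (b,f,d).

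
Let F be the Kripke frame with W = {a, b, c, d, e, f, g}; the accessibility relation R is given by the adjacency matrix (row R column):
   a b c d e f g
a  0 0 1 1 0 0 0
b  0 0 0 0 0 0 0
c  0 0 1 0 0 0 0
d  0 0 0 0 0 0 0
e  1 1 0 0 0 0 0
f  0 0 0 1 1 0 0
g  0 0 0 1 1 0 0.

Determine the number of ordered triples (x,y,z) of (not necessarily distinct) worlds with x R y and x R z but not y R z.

Enumerating: (a,c,d), (a,d,c), (a,d,d), (e,a,a), (e,a,b), (e,b,a), (e,b,b), (f,d,d), (f,d,e), (f,e,d), (f,e,e), (g,d,d), (g,d,e), (g,e,d), (g,e,e).

15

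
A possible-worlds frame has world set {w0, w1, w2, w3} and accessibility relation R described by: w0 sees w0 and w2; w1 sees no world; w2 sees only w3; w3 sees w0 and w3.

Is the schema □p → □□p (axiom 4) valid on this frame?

By correspondence theory, 4 is valid on a frame iff R is transitive.
Transitive: no — w0 R w2 and w2 R w3, but not w0 R w3.

No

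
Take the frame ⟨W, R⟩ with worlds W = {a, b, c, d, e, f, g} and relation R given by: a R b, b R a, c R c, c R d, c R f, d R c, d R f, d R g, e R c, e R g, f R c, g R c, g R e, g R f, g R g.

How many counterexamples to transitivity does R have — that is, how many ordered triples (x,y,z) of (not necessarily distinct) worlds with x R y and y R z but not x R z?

12

Enumerating: (a,b,a), (b,a,b), (c,d,g), (d,c,d), (d,g,e), (e,c,d), (e,c,f), (e,g,e), (e,g,f), (f,c,d), (f,c,f), (g,c,d).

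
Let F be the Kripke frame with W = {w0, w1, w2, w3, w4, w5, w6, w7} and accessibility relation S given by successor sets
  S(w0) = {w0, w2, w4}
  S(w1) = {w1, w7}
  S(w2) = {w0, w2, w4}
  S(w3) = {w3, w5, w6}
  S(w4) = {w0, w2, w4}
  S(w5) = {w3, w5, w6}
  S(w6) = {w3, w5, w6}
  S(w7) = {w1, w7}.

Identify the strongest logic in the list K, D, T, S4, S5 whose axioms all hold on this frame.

Serial (axiom D): yes — every world has a successor (e.g. w0 S w0).
Reflexive (axiom T): yes — every world is S-related to itself.
Transitive (axiom 4): yes — every two-step S-path is closed by a direct edge.
Euclidean (axiom 5): yes — any two successors of a common world are S-related.
So F validates K, D, T, S4, S5. The strongest is S5.

S5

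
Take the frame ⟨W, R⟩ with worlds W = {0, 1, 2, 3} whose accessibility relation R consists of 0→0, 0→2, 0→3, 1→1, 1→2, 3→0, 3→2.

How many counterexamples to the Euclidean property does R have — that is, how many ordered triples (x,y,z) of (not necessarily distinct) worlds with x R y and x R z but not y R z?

Enumerating: (0,2,0), (0,2,2), (0,2,3), (0,3,3), (1,2,1), (1,2,2), (3,2,0), (3,2,2).

8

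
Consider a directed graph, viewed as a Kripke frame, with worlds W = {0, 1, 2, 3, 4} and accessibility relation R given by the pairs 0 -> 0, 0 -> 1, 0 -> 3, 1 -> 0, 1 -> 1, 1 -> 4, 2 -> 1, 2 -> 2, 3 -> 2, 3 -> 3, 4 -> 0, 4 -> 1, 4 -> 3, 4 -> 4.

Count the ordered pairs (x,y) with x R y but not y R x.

5

Enumerating: (0,3), (2,1), (3,2), (4,0), (4,3).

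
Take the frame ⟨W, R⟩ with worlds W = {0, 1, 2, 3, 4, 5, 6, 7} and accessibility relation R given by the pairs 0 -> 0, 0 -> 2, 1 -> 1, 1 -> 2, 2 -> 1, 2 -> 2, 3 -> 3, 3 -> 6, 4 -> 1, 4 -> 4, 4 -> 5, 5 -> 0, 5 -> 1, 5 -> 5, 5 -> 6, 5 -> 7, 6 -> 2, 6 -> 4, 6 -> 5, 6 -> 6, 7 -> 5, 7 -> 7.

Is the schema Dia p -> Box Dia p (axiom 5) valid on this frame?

No

Axiom 5 corresponds to the accessibility relation being Euclidean.
Euclidean: no — 4 R 1 and 4 R 5, but not 1 R 5.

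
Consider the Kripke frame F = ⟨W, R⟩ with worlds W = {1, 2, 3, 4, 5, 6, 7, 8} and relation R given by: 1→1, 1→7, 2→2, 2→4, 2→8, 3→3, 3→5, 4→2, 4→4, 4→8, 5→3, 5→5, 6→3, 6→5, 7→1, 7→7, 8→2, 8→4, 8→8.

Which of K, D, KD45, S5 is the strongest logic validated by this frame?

Serial (axiom D): yes — every world has a successor (e.g. 1 R 1).
Euclidean (axiom 5): yes — any two successors of a common world are R-related.
Transitive (axiom 4): yes — every two-step R-path is closed by a direct edge.
Reflexive (axiom T): no — 6 is not related to itself.
So F validates K, D, KD45; S5 would additionally require R to be reflexive. The strongest is KD45.

KD45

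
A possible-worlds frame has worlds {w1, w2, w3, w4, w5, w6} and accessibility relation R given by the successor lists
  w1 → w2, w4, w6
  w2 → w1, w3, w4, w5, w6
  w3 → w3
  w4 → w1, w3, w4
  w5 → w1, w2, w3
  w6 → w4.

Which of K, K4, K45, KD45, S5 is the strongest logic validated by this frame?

K

Transitive (axiom 4): no — w1 R w2 and w2 R w3, but not w1 R w3.
Euclidean (axiom 5): no — w1 R w4 and w1 R w2, but not w4 R w2.
Serial (axiom D): yes — every world has a successor (e.g. w1 R w2).
Reflexive (axiom T): no — w1 is not related to itself.
So F validates K; K4 would additionally require R to be transitive. The strongest is K.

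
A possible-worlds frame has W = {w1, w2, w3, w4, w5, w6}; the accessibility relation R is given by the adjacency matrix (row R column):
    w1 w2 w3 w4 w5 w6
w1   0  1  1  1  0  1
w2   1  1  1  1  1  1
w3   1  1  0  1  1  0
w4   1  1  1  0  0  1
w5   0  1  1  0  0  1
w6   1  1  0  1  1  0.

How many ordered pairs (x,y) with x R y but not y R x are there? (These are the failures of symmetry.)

0

R is symmetric; there are no such tuples.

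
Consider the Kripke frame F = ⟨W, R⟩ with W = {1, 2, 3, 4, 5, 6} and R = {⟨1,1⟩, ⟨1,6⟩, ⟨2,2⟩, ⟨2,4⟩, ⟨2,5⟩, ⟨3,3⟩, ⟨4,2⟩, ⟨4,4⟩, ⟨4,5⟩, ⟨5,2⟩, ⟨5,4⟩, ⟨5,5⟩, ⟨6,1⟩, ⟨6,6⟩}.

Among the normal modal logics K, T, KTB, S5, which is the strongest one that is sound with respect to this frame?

S5

Reflexive (axiom T): yes — every world is R-related to itself.
Symmetric (axiom B): yes — every pair in R has its reverse in R.
Euclidean (axiom 5): yes — any two successors of a common world are R-related.
So F validates K, T, KTB, S5. The strongest is S5.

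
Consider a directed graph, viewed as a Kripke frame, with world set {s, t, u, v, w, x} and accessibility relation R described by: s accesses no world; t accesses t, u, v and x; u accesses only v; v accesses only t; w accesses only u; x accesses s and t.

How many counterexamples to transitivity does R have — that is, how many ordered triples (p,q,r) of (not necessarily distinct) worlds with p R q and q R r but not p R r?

Enumerating: (t,x,s), (u,v,t), (v,t,u), (v,t,v), (v,t,x), (w,u,v), (x,t,u), (x,t,v), (x,t,x).

9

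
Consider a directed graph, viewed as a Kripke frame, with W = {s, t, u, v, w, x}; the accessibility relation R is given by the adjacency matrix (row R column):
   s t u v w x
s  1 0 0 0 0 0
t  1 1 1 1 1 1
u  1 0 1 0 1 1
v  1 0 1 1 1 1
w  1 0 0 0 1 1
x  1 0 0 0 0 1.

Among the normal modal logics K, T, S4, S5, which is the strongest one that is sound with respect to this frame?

Reflexive (axiom T): yes — every world is R-related to itself.
Transitive (axiom 4): yes — every two-step R-path is closed by a direct edge.
Euclidean (axiom 5): no — t R s and t R u, but not s R u.
So F validates K, T, S4; S5 would additionally require R to be Euclidean. The strongest is S4.

S4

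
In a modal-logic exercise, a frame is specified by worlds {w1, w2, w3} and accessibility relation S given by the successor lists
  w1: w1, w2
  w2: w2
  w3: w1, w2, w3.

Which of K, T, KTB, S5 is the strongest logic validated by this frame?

T

Reflexive (axiom T): yes — every world is S-related to itself.
Symmetric (axiom B): no — w1 S w2 but not w2 S w1.
Euclidean (axiom 5): no — w3 S w2 and w3 S w1, but not w2 S w1.
So F validates K, T; KTB would additionally require S to be symmetric. The strongest is T.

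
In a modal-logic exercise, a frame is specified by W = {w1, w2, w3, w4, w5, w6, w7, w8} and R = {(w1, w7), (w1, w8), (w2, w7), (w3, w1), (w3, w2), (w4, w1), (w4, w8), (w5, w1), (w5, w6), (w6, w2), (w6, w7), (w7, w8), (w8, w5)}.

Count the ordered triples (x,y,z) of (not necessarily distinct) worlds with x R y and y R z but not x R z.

Enumerating: (w1,w8,w5), (w2,w7,w8), (w3,w1,w7), (w3,w1,w8), (w3,w2,w7), (w4,w1,w7), (w4,w8,w5), (w5,w1,w7), (w5,w1,w8), (w5,w6,w2), (w5,w6,w7), (w6,w7,w8), (w7,w8,w5), (w8,w5,w1), (w8,w5,w6).

15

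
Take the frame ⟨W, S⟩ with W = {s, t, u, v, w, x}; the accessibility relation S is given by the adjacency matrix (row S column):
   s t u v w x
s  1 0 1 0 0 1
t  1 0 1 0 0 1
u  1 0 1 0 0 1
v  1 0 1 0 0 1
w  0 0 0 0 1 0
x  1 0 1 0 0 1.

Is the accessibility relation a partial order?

Reflexive: no — t is not related to itself.
Transitive: yes — every two-step S-path is closed by a direct edge.
Antisymmetric: no — s S u and u S s with s ≠ u.
So S is not a partial order.

No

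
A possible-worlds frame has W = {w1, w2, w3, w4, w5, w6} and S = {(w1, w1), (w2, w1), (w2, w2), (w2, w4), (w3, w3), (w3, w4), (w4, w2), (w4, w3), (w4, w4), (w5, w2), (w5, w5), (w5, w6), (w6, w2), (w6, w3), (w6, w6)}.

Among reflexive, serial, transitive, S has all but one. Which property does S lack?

Reflexive: yes — every world is S-related to itself.
Serial: yes — every world has a successor (e.g. w1 S w1).
Transitive: no — w2 S w4 and w4 S w3, but not w2 S w3.
Only transitive fails.

transitive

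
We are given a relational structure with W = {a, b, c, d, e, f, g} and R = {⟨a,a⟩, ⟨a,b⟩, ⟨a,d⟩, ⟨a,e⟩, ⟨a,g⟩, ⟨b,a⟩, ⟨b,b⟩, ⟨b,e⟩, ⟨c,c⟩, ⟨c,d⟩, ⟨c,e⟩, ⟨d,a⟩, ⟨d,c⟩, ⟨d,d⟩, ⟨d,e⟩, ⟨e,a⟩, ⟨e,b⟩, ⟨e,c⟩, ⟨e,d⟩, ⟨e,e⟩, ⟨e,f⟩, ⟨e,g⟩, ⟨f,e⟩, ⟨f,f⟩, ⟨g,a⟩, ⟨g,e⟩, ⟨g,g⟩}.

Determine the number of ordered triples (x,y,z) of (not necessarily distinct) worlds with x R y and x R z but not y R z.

30

Enumerating: (a,b,d), (a,b,g), (a,d,b), (a,d,g), (a,g,b), (a,g,d), (d,a,c), (d,c,a), (e,a,c), (e,a,f), (e,b,c), (e,b,d), … and 18 more.
Total: 30.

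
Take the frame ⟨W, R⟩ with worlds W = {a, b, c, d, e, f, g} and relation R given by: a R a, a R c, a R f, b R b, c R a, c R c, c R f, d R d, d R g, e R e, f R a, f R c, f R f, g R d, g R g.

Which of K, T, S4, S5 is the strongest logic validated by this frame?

Reflexive (axiom T): yes — every world is R-related to itself.
Transitive (axiom 4): yes — every two-step R-path is closed by a direct edge.
Euclidean (axiom 5): yes — any two successors of a common world are R-related.
So F validates K, T, S4, S5. The strongest is S5.

S5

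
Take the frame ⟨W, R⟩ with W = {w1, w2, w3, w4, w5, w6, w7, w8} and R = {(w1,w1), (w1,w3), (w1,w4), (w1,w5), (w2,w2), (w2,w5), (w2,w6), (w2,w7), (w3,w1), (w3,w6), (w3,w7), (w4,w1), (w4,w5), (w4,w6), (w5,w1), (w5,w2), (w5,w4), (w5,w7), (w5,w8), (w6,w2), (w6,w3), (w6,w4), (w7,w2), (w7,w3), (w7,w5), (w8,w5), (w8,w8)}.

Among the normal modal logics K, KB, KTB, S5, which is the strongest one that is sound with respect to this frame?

Symmetric (axiom B): yes — every pair in R has its reverse in R.
Reflexive (axiom T): no — w3 is not related to itself.
Euclidean (axiom 5): no — w1 R w3 and w1 R w4, but not w3 R w4.
So F validates K, KB; KTB would additionally require R to be reflexive. The strongest is KB.

KB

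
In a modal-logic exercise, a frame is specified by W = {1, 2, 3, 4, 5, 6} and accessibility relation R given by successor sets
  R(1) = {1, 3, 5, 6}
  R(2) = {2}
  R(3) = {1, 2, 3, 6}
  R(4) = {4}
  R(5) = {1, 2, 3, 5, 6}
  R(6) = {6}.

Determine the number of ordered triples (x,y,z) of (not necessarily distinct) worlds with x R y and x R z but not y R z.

21

Enumerating: (1,3,5), (1,6,1), (1,6,3), (1,6,5), (3,1,2), (3,2,1), (3,2,3), (3,2,6), (3,6,1), (3,6,2), (3,6,3), (5,1,2), … and 9 more.
Total: 21.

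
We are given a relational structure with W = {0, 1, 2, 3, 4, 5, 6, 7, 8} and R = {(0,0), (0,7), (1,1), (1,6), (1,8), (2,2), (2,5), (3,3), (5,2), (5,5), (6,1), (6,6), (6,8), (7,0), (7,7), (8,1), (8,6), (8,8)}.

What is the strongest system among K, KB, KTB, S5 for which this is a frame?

Symmetric (axiom B): yes — every pair in R has its reverse in R.
Reflexive (axiom T): no — 4 is not related to itself.
Euclidean (axiom 5): yes — any two successors of a common world are R-related.
So F validates K, KB; KTB would additionally require R to be reflexive. The strongest is KB.

KB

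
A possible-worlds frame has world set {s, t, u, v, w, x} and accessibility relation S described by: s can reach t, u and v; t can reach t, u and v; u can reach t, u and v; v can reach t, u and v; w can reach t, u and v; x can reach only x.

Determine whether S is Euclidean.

Euclidean: yes — any two successors of a common world are S-related.

Yes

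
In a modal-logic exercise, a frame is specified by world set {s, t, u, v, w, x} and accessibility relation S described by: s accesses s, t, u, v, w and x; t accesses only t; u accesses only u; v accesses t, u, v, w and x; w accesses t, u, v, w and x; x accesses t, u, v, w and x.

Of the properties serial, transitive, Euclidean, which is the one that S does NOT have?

Serial: yes — every world has a successor (e.g. s S s).
Transitive: yes — every two-step S-path is closed by a direct edge.
Euclidean: no — s S t and s S u, but not t S u.
Only Euclidean fails.

Euclidean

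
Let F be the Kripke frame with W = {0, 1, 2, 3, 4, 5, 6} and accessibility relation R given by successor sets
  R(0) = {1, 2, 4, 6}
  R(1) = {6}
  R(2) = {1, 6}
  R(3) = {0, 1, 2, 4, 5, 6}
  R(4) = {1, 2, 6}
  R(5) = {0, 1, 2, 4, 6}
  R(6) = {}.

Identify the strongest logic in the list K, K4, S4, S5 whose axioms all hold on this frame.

K4

Transitive (axiom 4): yes — every two-step R-path is closed by a direct edge.
Reflexive (axiom T): no — 0 is not related to itself.
Euclidean (axiom 5): no — 0 R 1 and 0 R 2, but not 1 R 2.
So F validates K, K4; S4 would additionally require R to be reflexive. The strongest is K4.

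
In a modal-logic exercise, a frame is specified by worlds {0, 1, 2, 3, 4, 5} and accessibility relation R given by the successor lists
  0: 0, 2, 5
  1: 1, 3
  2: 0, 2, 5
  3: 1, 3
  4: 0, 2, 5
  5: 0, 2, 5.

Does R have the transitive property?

Transitive: yes — every two-step R-path is closed by a direct edge.

Yes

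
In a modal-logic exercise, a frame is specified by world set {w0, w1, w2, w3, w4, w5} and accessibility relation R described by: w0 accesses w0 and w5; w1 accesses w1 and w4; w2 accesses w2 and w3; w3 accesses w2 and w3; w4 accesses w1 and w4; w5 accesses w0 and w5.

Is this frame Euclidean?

Euclidean: yes — any two successors of a common world are R-related.

Yes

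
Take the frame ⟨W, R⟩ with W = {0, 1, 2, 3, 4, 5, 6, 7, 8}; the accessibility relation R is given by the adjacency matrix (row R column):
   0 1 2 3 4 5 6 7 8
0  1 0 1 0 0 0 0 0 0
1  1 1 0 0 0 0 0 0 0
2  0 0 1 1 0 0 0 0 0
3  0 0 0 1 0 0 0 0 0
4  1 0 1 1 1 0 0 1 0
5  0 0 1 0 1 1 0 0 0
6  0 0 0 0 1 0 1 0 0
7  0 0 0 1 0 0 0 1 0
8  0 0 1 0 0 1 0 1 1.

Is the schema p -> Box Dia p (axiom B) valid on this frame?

By correspondence theory, B is valid on a frame iff R is symmetric.
Symmetric: no — 0 R 2 but not 2 R 0.

No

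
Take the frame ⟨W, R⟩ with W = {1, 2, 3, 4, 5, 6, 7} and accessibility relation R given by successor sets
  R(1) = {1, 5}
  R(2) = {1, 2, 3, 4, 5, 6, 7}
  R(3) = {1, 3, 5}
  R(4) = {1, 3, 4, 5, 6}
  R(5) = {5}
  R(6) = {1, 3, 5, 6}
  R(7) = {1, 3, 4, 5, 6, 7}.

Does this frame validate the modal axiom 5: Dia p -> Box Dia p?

No

The schema 5 characterises exactly the Euclidean frames.
Euclidean: no — 2 R 1 and 2 R 3, but not 1 R 3.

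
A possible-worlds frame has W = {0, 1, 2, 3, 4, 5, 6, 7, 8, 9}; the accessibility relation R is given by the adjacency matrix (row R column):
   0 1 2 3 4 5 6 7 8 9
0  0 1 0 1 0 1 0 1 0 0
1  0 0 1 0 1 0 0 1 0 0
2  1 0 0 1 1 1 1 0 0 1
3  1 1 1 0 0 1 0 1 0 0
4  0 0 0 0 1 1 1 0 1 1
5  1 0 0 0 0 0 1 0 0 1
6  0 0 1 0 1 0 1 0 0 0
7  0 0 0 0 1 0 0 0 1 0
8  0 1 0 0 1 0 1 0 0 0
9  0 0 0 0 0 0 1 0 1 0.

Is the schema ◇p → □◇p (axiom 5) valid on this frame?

No

By correspondence theory, 5 is valid on a frame iff R is Euclidean.
Euclidean: no — 0 R 1 and 0 R 3, but not 1 R 3.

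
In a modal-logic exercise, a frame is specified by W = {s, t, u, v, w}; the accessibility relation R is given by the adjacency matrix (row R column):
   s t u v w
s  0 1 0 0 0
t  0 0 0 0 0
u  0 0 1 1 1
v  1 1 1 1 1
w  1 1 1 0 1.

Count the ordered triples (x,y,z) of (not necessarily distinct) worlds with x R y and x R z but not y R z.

Enumerating: (s,t,t), (u,w,v), (v,s,s), (v,s,u), (v,s,v), (v,s,w), (v,t,s), (v,t,t), (v,t,u), (v,t,v), (v,t,w), (v,u,s), … and 11 more.
Total: 23.

23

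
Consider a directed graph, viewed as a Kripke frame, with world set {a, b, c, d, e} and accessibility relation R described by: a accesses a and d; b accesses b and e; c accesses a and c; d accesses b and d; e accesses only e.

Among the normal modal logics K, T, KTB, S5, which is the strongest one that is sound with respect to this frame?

Reflexive (axiom T): yes — every world is R-related to itself.
Symmetric (axiom B): no — a R d but not d R a.
Euclidean (axiom 5): no — a R d and a R a, but not d R a.
So F validates K, T; KTB would additionally require R to be symmetric. The strongest is T.

T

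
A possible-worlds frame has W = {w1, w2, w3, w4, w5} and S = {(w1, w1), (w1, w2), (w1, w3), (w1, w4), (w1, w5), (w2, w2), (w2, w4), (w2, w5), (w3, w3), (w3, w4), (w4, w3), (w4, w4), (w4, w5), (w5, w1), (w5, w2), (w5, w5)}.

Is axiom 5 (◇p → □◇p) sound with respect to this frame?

Axiom 5 corresponds to the accessibility relation being Euclidean.
Euclidean: no — w1 S w2 and w1 S w3, but not w2 S w3.

No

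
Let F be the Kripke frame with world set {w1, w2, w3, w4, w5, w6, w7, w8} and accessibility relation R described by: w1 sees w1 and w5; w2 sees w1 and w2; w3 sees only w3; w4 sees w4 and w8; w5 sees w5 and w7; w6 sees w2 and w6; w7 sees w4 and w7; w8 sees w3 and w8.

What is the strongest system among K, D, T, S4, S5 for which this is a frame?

T

Serial (axiom D): yes — every world has a successor (e.g. w1 R w1).
Reflexive (axiom T): yes — every world is R-related to itself.
Transitive (axiom 4): no — w1 R w5 and w5 R w7, but not w1 R w7.
Euclidean (axiom 5): no — w1 R w5 and w1 R w1, but not w5 R w1.
So F validates K, D, T; S4 would additionally require R to be transitive. The strongest is T.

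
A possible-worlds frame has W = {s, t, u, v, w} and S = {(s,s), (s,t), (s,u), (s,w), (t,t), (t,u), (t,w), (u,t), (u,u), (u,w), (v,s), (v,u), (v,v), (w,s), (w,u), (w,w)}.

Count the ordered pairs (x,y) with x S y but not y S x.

5

Enumerating: (s,t), (s,u), (t,w), (v,s), (v,u).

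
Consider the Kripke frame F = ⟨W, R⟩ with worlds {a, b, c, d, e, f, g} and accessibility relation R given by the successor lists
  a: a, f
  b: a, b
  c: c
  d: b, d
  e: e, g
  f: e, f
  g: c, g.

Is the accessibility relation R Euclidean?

No

Euclidean: no — a R f and a R a, but not f R a.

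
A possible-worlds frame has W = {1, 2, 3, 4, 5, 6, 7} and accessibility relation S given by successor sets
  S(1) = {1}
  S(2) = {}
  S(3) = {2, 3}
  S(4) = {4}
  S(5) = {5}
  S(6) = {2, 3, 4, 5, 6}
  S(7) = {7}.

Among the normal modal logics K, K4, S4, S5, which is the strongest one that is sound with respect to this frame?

K4

Transitive (axiom 4): yes — every two-step S-path is closed by a direct edge.
Reflexive (axiom T): no — 2 is not related to itself.
Euclidean (axiom 5): no — 6 S 2 and 6 S 3, but not 2 S 3.
So F validates K, K4; S4 would additionally require S to be reflexive. The strongest is K4.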